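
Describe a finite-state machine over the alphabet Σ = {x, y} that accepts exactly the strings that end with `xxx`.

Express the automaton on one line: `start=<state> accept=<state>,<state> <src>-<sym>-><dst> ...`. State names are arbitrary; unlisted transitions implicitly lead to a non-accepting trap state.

Remember how much of `xxx` the current input suffix matches. State q0 means no match yet; q1 means the last symbol is `x`; q2 means the last 2 symbols are `xx`; q3 means the last 3 symbols are `xxx`. Only q3 accepts. On a mismatch, fall back to the longest proper suffix that is still a prefix of `xxx`.
A 4-state machine:
        x   y  
>  q0   q1  q0 
   q1   q2  q0 
   q2   q3  q0 
 * q3   q3  q0 
(> = start, * = accepting)

start=q0 accept=q3 q0-x->q1 q0-y->q0 q1-x->q2 q1-y->q0 q2-x->q3 q2-y->q0 q3-x->q3 q3-y->q0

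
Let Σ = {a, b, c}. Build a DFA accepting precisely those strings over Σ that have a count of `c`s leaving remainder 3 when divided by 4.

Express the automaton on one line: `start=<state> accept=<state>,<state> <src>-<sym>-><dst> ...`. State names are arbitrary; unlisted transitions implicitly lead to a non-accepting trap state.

Keep the running count of `c`s modulo 4: each `c` advances along the cycle s0 → s1 → s2 → s3 → s0 while other symbols loop. Accept at s3.
        a   b   c  
>  s0   s0  s0  s1 
   s1   s1  s1  s2 
   s2   s2  s2  s3 
 * s3   s3  s3  s0 
(> = start, * = accepting)

start=s0 accept=s3 s0-a->s0 s0-b->s0 s0-c->s1 s1-a->s1 s1-b->s1 s1-c->s2 s2-a->s2 s2-b->s2 s2-c->s3 s3-a->s3 s3-b->s3 s3-c->s0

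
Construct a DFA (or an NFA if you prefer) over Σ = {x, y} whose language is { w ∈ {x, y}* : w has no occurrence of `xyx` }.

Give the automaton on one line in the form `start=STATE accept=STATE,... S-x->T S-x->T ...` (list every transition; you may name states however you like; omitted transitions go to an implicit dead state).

start=S0 accept=S0,S1,S2 S0-x->S1 S0-y->S0 S1-x->S1 S1-y->S2 S2-x->S3 S2-y->S0 S3-x->S3 S3-y->S3

This is the complement of 'contains `xyx`'. Use the same substring-matching states — S0 through S3 holding how much of `xyx` has just been matched — but flip the accepting set: everything except the trap S3 accepts.
With 4 states:
        x   y  
>* S0   S1  S0 
 * S1   S1  S2 
 * S2   S3  S0 
   S3   S3  S3 
(> = start, * = accepting)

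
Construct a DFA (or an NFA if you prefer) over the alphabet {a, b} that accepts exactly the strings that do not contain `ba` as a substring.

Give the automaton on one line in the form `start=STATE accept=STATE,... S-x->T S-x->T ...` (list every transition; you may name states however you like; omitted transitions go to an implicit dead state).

start=s0 accept=s0,s1 s0-a->s0 s0-b->s1 s1-a->s2 s1-b->s1 s2-a->s2 s2-b->s2

Track partial matches of the forbidden pattern `ba`. State s2 is a dead state reached once `ba` has occurred; every other state accepts. s0 means no part of `ba` is currently matched.
3 states suffice.
        a   b  
>* s0   s0  s1 
 * s1   s2  s1 
   s2   s2  s2 
(> = start, * = accepting)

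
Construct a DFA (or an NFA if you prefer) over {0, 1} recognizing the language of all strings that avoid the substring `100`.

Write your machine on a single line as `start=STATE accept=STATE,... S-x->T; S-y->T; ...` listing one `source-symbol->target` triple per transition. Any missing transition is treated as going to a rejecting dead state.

Track partial matches of the forbidden pattern `100`. State D is a dead state reached once `100` has occurred; every other state accepts. A means no part of `100` is currently matched.
A 4-state machine:
       0  1 
>* A   A  B 
 * B   C  B 
 * C   D  B 
   D   D  D 
(> = start, * = accepting)

start=A; accept=A,B,C; A-0->A; A-1->B; B-0->C; B-1->B; C-0->D; C-1->B; D-0->D; D-1->D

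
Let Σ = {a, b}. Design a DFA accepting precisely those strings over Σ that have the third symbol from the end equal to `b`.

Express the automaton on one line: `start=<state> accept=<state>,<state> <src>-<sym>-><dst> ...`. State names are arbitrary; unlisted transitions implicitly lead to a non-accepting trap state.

A DFA must remember the last 3 symbols (since which symbol is third-to-last isn't known until the input ends). Use one state per possible window of the last ≤3 symbols; accept from those whose window starts with `b`.
With 15 states:
          a    b  
>  q0     q1   q2 
   q1     q3   q4 
   q2     q5   q6 
   q3     q7   q8 
   q4     q9  q10 
   q5    q11  q12 
   q6    q13  q14 
   q7     q7   q8 
   q8     q9  q10 
   q9    q11  q12 
   q10   q13  q14 
 * q11    q7   q8 
 * q12    q9  q10 
 * q13   q11  q12 
 * q14   q13  q14 
(> = start, * = accepting)

start=q0 accept=q11,q12,q13,q14 q0-a->q1 q0-b->q2 q1-a->q3 q1-b->q4 q2-a->q5 q2-b->q6 q3-a->q7 q3-b->q8 q4-a->q9 q4-b->q10 q5-a->q11 q5-b->q12 q6-a->q13 q6-b->q14 q7-a->q7 q7-b->q8 q8-a->q9 q8-b->q10 q9-a->q11 q9-b->q12 q10-a->q13 q10-b->q14 q11-a->q7 q11-b->q8 q12-a->q9 q12-b->q10 q13-a->q11 q13-b->q12 q14-a->q13 q14-b->q14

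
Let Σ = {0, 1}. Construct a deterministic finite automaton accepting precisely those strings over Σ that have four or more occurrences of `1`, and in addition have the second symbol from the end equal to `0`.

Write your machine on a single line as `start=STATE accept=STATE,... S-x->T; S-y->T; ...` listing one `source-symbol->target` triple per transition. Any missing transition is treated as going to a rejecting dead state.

Handle the two conditions separately and then intersect. One (6 states) tracks the count of `1`s, saturating at 5; the other (7 states) tracks the last 2 symbols read. Each combined state is a pair, one component from each; accept when both components accept. Equivalent product states are then merged.
9 states suffice.
        0   1  
>  s0   s0  s1 
   s1   s1  s2 
   s2   s2  s3 
   s3   s4  s5 
   s4   s4  s6 
   s5   s7  s5 
 * s6   s7  s5 
   s7   s8  s6 
 * s8   s8  s6 
(> = start, * = accepting)

start=s0; accept=s6,s8; s0-0->s0; s0-1->s1; s1-0->s1; s1-1->s2; s2-0->s2; s2-1->s3; s3-0->s4; s3-1->s5; s4-0->s4; s4-1->s6; s5-0->s7; s5-1->s5; s6-0->s7; s6-1->s5; s7-0->s8; s7-1->s6; s8-0->s8; s8-1->s6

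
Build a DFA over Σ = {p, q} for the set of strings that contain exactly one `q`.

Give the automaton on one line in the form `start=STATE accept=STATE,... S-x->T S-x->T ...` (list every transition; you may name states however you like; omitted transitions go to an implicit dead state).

Only the number of `q`s matters, and only up to 2. Make a chain S0 → S1 → S2 advanced by each `q` (with S2 absorbing); every other symbol self-loops. The accepting set is {S1}.
        p   q  
>  S0   S0  S1 
 * S1   S1  S2 
   S2   S2  S2 
(> = start, * = accepting)

start=S0 accept=S1 S0-p->S0 S0-q->S1 S1-p->S1 S1-q->S2 S2-p->S2 S2-q->S2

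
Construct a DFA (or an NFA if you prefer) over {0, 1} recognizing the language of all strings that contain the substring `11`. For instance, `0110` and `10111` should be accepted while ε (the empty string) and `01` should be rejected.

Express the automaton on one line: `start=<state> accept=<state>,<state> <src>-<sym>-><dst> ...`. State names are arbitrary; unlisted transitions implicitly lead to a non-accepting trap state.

start=q0 accept=q2 q0-0->q0 q0-1->q1 q1-0->q0 q1-1->q2 q2-0->q2 q2-1->q2

Track how much of `11` has been matched so far: state q0 is no progress, q2 is the absorbing accept state reached once `11` has occurred. Intermediate states record partial matches; on a mismatch, fall back to the longest reusable overlap.
3 states suffice.
        0   1  
>  q0   q0  q1 
   q1   q0  q2 
 * q2   q2  q2 
(> = start, * = accepting)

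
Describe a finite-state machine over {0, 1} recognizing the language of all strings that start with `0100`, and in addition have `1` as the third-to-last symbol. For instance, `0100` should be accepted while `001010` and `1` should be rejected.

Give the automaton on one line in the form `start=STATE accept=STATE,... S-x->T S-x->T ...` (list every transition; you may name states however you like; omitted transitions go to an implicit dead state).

start=S0 accept=S5,S10,S11,S12 S0-0->S1 S0-1->S2 S1-0->S2 S1-1->S3 S2-0->S2 S2-1->S2 S3-0->S4 S3-1->S2 S4-0->S5 S4-1->S2 S5-0->S6 S5-1->S7 S6-0->S6 S6-1->S7 S7-0->S8 S7-1->S9 S8-0->S5 S8-1->S10 S9-0->S11 S9-1->S12 S10-0->S8 S10-1->S9 S11-0->S5 S11-1->S10 S12-0->S11 S12-1->S12

Build one automaton per condition and run them in lockstep. One (6 states) tracks whether the input so far still matches the prefix `0100`; the other (15 states) tracks the last 3 symbols read. Each combined state is a pair, one component from each; accept when both components accept. After merging equivalent states the machine shrinks.
With 13 states:
          0    1  
>  S0     S1   S2 
   S1     S2   S3 
   S2     S2   S2 
   S3     S4   S2 
   S4     S5   S2 
 * S5     S6   S7 
   S6     S6   S7 
   S7     S8   S9 
   S8     S5  S10 
   S9    S11  S12 
 * S10    S8   S9 
 * S11    S5  S10 
 * S12   S11  S12 
(> = start, * = accepting)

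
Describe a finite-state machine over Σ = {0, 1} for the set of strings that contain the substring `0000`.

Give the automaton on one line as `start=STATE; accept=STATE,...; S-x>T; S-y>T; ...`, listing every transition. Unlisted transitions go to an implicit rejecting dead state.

start=s0; accept=s4; s0-0>s1; s0-1>s0; s1-0>s2; s1-1>s0; s2-0>s3; s2-1>s0; s3-0>s4; s3-1>s0; s4-0>s4; s4-1>s4

States s0..s3 record the length of the longest prefix of `0000` that matches the current input suffix. Reaching s4 means `0000` has been seen, and we stay there forever. Accept from s4.
        0   1  
>  s0   s1  s0 
   s1   s2  s0 
   s2   s3  s0 
   s3   s4  s0 
 * s4   s4  s4 
(> = start, * = accepting)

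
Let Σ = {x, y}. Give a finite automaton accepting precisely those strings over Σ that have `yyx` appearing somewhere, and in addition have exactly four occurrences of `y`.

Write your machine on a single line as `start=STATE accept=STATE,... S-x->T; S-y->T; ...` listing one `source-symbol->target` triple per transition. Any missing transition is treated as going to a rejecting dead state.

Handle the two conditions separately and then intersect. The first has 4 states tracking whether and how much of `yyx` has been seen; the second has 6 states tracking the count of `y`s, saturating at 5. A product state is a pair (one from each), accepting exactly when both do. After merging equivalent states the machine shrinks.
13 states suffice.
          x    y  
>  q0     q0   q1 
   q1     q2   q3 
   q2     q2   q4 
   q3     q5   q6 
   q4     q7   q6 
   q5     q5   q8 
   q6     q8   q9 
   q7     q7  q10 
   q8     q8  q11 
   q9    q11  q12 
   q10   q12   q9 
 * q11   q11  q12 
   q12   q12  q12 
(> = start, * = accepting)

start=q0; accept=q11; q0-x->q0; q0-y->q1; q1-x->q2; q1-y->q3; q2-x->q2; q2-y->q4; q3-x->q5; q3-y->q6; q4-x->q7; q4-y->q6; q5-x->q5; q5-y->q8; q6-x->q8; q6-y->q9; q7-x->q7; q7-y->q10; q8-x->q8; q8-y->q11; q9-x->q11; q9-y->q12; q10-x->q12; q10-y->q9; q11-x->q11; q11-y->q12; q12-x->q12; q12-y->q12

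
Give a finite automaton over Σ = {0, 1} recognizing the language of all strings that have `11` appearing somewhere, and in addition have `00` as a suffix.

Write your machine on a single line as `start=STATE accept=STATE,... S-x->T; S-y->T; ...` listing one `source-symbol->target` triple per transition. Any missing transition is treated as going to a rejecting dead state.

Handle the two conditions separately and then intersect. One (3 states) tracks whether and how much of `11` has been seen; the other (3 states) tracks how much of the suffix `00` has currently been matched. Each combined state is a pair, one component from each; accept when both components accept.
        0   1  
>  S0   S1  S2 
   S1   S3  S2 
   S2   S1  S4 
   S3   S3  S2 
   S4   S5  S4 
   S5   S6  S4 
 * S6   S6  S4 
(> = start, * = accepting)

start=S0; accept=S6; S0-0->S1; S0-1->S2; S1-0->S3; S1-1->S2; S2-0->S1; S2-1->S4; S3-0->S3; S3-1->S2; S4-0->S5; S4-1->S4; S5-0->S6; S5-1->S4; S6-0->S6; S6-1->S4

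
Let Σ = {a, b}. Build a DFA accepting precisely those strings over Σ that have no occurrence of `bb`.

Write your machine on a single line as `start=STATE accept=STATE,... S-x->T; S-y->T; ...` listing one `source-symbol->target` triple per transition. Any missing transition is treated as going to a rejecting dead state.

start=s0; accept=s0,s1; s0-a->s0; s0-b->s1; s1-a->s0; s1-b->s2; s2-a->s2; s2-b->s2

Track partial matches of the forbidden pattern `bb`. State s2 is a dead state reached once `bb` has occurred; every other state accepts. s0 means no part of `bb` is currently matched.
3 states suffice.
        a   b  
>* s0   s0  s1 
 * s1   s0  s2 
   s2   s2  s2 
(> = start, * = accepting)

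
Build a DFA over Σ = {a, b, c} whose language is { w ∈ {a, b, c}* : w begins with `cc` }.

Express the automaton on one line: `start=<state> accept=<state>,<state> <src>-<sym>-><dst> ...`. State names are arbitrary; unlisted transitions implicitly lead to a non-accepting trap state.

Walk along `cc` while the input agrees: from S0 take `c` to S1, and so on. Any deviation drops to the rejecting sink S3. Once S2 is reached the prefix is confirmed and every continuation is accepted.
With 4 states:
        a   b   c  
>  S0   S3  S3  S1 
   S1   S3  S3  S2 
 * S2   S2  S2  S2 
   S3   S3  S3  S3 
(> = start, * = accepting)

start=S0 accept=S2 S0-a->S3 S0-b->S3 S0-c->S1 S1-a->S3 S1-b->S3 S1-c->S2 S2-a->S2 S2-b->S2 S2-c->S2 S3-a->S3 S3-b->S3 S3-c->S3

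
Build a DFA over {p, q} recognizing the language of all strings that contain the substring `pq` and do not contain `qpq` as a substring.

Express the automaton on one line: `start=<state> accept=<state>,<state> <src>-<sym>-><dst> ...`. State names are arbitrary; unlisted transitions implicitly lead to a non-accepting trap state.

Handle the two conditions separately and then intersect. One (3 states) tracks whether and how much of `pq` has been seen; the other (4 states) tracks partial matches of the forbidden pattern `qpq`. Each combined state is a pair, one component from each; accept when both components accept.
8 states suffice.
       p  q 
>  A   B  C 
   B   B  D 
   C   E  C 
 * D   F  D 
   E   B  G 
 * F   H  G 
   G   G  G 
 * H   H  D 
(> = start, * = accepting)

start=A accept=D,F,H A-p->B A-q->C B-p->B B-q->D C-p->E C-q->C D-p->F D-q->D E-p->B E-q->G F-p->H F-q->G G-p->G G-q->G H-p->H H-q->D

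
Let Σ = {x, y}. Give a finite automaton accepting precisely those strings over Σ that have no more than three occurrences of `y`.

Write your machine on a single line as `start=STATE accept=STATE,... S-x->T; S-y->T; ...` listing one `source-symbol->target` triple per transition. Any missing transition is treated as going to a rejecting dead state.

Count `y`s, saturating at 4: states q0 through q3 mean 0 through 3 `y`s seen; q4 means more than 3. Each `y` increments (capped at q4); other symbols loop. Accept from {q0, q1, q2, q3}.
A 5-state machine:
        x   y  
>* q0   q0  q1 
 * q1   q1  q2 
 * q2   q2  q3 
 * q3   q3  q4 
   q4   q4  q4 
(> = start, * = accepting)

start=q0; accept=q0,q1,q2,q3; q0-x->q0; q0-y->q1; q1-x->q1; q1-y->q2; q2-x->q2; q2-y->q3; q3-x->q3; q3-y->q4; q4-x->q4; q4-y->q4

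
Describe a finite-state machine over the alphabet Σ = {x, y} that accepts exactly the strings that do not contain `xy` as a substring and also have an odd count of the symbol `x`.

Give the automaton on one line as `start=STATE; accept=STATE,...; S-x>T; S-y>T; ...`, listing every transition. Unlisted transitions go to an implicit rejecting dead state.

start=s0; accept=s1; s0-x>s1; s0-y>s0; s1-x>s2; s1-y>s3; s2-x>s1; s2-y>s3; s3-x>s3; s3-y>s3

Build one automaton per condition and run them in lockstep. One (3 states) tracks partial matches of the forbidden pattern `xy`; the other (2 states) tracks the count of `x`s modulo 2. Each combined state is a pair, one component from each; accept when both components accept. Minimizing collapses redundant product states.
A 4-state machine:
        x   y  
>  s0   s1  s0 
 * s1   s2  s3 
   s2   s1  s3 
   s3   s3  s3 
(> = start, * = accepting)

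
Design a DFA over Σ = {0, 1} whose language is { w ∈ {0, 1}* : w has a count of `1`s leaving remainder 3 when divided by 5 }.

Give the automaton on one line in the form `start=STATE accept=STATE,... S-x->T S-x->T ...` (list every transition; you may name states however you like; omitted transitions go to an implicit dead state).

The only thing that matters is how many `1`s have appeared, reduced mod 5. Use one state per residue: q0 for 0, …, q4 for 4. Reading `1` moves to the next residue; anything else stays put. q3 is accepting.
5 states suffice.
        0   1  
>  q0   q0  q1 
   q1   q1  q2 
   q2   q2  q3 
 * q3   q3  q4 
   q4   q4  q0 
(> = start, * = accepting)

start=q0 accept=q3 q0-0->q0 q0-1->q1 q1-0->q1 q1-1->q2 q2-0->q2 q2-1->q3 q3-0->q3 q3-1->q4 q4-0->q4 q4-1->q0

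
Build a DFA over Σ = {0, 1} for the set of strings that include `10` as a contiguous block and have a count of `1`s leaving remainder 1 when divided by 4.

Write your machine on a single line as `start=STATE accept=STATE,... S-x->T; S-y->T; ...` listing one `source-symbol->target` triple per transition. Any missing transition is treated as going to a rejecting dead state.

start=S0; accept=S2; S0-0->S0; S0-1->S1; S1-0->S2; S1-1->S3; S2-0->S2; S2-1->S4; S3-0->S4; S3-1->S5; S4-0->S4; S4-1->S6; S5-0->S6; S5-1->S7; S6-0->S6; S6-1->S8; S7-0->S8; S7-1->S1; S8-0->S8; S8-1->S2

Build one automaton per condition and run them in lockstep. One (3 states) tracks whether and how much of `10` has been seen; the other (4 states) tracks the count of `1`s modulo 4. Each combined state is a pair, one component from each; accept when both components accept.
9 states suffice.
        0   1  
>  S0   S0  S1 
   S1   S2  S3 
 * S2   S2  S4 
   S3   S4  S5 
   S4   S4  S6 
   S5   S6  S7 
   S6   S6  S8 
   S7   S8  S1 
   S8   S8  S2 
(> = start, * = accepting)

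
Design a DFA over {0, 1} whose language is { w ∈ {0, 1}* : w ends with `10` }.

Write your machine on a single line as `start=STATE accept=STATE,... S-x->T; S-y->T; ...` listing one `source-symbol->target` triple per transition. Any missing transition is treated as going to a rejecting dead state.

start=A; accept=C; A-0->A; A-1->B; B-0->C; B-1->B; C-0->A; C-1->B

Remember how much of `10` the current input suffix matches. State A means no match yet; B means the last symbol is `1`; C means the last 2 symbols are `10`. Only C accepts. On a mismatch, fall back to the longest proper suffix that is still a prefix of `10`.
3 states suffice.
       0  1 
>  A   A  B 
   B   C  B 
 * C   A  B 
(> = start, * = accepting)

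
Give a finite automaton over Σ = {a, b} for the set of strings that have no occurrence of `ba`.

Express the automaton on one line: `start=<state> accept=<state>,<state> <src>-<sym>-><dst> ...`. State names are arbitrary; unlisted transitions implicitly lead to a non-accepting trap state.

This is the complement of 'contains `ba`'. Use the same substring-matching states — s0 through s2 holding how much of `ba` has just been matched — but flip the accepting set: everything except the trap s2 accepts.
A 3-state machine:
        a   b  
>* s0   s0  s1 
 * s1   s2  s1 
   s2   s2  s2 
(> = start, * = accepting)

start=s0 accept=s0,s1 s0-a->s0 s0-b->s1 s1-a->s2 s1-b->s1 s2-a->s2 s2-b->s2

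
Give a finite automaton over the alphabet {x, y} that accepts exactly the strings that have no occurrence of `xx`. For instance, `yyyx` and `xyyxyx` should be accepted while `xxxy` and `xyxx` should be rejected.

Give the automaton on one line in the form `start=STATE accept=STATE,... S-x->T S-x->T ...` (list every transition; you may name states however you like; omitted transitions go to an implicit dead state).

start=S0 accept=S0,S1 S0-x->S1 S0-y->S0 S1-x->S2 S1-y->S0 S2-x->S2 S2-y->S2

Track partial matches of the forbidden pattern `xx`. State S2 is a dead state reached once `xx` has occurred; every other state accepts. S0 means no part of `xx` is currently matched.
        x   y  
>* S0   S1  S0 
 * S1   S2  S0 
   S2   S2  S2 
(> = start, * = accepting)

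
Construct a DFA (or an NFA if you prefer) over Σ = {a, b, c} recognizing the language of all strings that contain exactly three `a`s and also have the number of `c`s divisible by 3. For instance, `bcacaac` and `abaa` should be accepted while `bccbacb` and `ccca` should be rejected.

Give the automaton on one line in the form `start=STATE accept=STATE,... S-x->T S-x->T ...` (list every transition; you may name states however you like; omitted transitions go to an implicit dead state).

start=S0 accept=S6 S0-a->S1 S0-b->S0 S0-c->S2 S1-a->S3 S1-b->S1 S1-c->S4 S2-a->S4 S2-b->S2 S2-c->S5 S3-a->S6 S3-b->S3 S3-c->S7 S4-a->S7 S4-b->S4 S4-c->S8 S5-a->S8 S5-b->S5 S5-c->S0 S6-a->S9 S6-b->S6 S6-c->S10 S7-a->S10 S7-b->S7 S7-c->S11 S8-a->S11 S8-b->S8 S8-c->S1 S9-a->S9 S9-b->S9 S9-c->S9 S10-a->S9 S10-b->S10 S10-c->S12 S11-a->S12 S11-b->S11 S11-c->S3 S12-a->S9 S12-b->S12 S12-c->S6

Handle the two conditions separately and then intersect. One (5 states) tracks the count of `a`s, saturating at 4; the other (3 states) tracks the count of `c`s modulo 3. Each combined state is a pair, one component from each; accept when both components accept. Minimizing collapses redundant product states.
A 13-state machine:
          a    b    c  
>  S0     S1   S0   S2 
   S1     S3   S1   S4 
   S2     S4   S2   S5 
   S3     S6   S3   S7 
   S4     S7   S4   S8 
   S5     S8   S5   S0 
 * S6     S9   S6  S10 
   S7    S10   S7  S11 
   S8    S11   S8   S1 
   S9     S9   S9   S9 
   S10    S9  S10  S12 
   S11   S12  S11   S3 
   S12    S9  S12   S6 
(> = start, * = accepting)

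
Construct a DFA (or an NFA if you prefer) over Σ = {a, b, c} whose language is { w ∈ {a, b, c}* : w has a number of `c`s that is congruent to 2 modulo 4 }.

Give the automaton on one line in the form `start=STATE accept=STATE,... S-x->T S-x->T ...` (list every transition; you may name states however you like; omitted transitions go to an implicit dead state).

Keep the running count of `c`s modulo 4: each `c` advances along the cycle q0 → q1 → q2 → q3 → q0 while other symbols loop. Accept at q2.
A 4-state machine:
        a   b   c  
>  q0   q0  q0  q1 
   q1   q1  q1  q2 
 * q2   q2  q2  q3 
   q3   q3  q3  q0 
(> = start, * = accepting)

start=q0 accept=q2 q0-a->q0 q0-b->q0 q0-c->q1 q1-a->q1 q1-b->q1 q1-c->q2 q2-a->q2 q2-b->q2 q2-c->q3 q3-a->q3 q3-b->q3 q3-c->q0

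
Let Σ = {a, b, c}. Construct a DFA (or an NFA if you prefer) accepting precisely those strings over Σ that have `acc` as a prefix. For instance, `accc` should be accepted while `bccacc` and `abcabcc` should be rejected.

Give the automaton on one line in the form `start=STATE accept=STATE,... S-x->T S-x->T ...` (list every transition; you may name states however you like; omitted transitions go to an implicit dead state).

start=S0 accept=S3 S0-a->S1 S0-b->S4 S0-c->S4 S1-a->S4 S1-b->S4 S1-c->S2 S2-a->S4 S2-b->S4 S2-c->S3 S3-a->S3 S3-b->S3 S3-c->S3 S4-a->S4 S4-b->S4 S4-c->S4

Check the first 3 symbols one by one: S0 through S2 record how many have matched `acc` so far; any wrong symbol goes to the dead state S4. After all 3 match we enter the accepting sink S3.
        a   b   c  
>  S0   S1  S4  S4 
   S1   S4  S4  S2 
   S2   S4  S4  S3 
 * S3   S3  S3  S3 
   S4   S4  S4  S4 
(> = start, * = accepting)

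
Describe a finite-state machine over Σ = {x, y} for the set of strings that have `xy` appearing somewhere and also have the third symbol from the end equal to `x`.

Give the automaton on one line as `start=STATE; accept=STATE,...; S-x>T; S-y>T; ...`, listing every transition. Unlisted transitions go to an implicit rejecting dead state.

start=q0; accept=q8,q9,q10,q18; q0-x>q1; q0-y>q2; q1-x>q3; q1-y>q4; q2-x>q5; q2-y>q6; q3-x>q7; q3-y>q8; q4-x>q9; q4-y>q10; q5-x>q11; q5-y>q12; q6-x>q13; q6-y>q14; q7-x>q7; q7-y>q8; q8-x>q9; q8-y>q10; q9-x>q15; q9-y>q12; q10-x>q16; q10-y>q17; q11-x>q7; q11-y>q8; q12-x>q9; q12-y>q10; q13-x>q11; q13-y>q12; q14-x>q13; q14-y>q14; q15-x>q18; q15-y>q8; q16-x>q15; q16-y>q12; q17-x>q16; q17-y>q17; q18-x>q18; q18-y>q8

Handle the two conditions separately and then intersect. The first has 3 states tracking whether and how much of `xy` has been seen; the second has 15 states tracking the last 3 symbols read. A product state is a pair (one from each), accepting exactly when both do.
19 states suffice.
          x    y  
>  q0     q1   q2 
   q1     q3   q4 
   q2     q5   q6 
   q3     q7   q8 
   q4     q9  q10 
   q5    q11  q12 
   q6    q13  q14 
   q7     q7   q8 
 * q8     q9  q10 
 * q9    q15  q12 
 * q10   q16  q17 
   q11    q7   q8 
   q12    q9  q10 
   q13   q11  q12 
   q14   q13  q14 
   q15   q18   q8 
   q16   q15  q12 
   q17   q16  q17 
 * q18   q18   q8 
(> = start, * = accepting)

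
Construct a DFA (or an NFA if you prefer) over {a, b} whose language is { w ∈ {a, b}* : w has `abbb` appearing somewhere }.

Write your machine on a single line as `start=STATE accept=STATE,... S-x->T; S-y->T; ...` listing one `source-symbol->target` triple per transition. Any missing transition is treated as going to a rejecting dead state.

Track how much of `abbb` has been matched so far: state q0 is no progress, q4 is the absorbing accept state reached once `abbb` has occurred. Intermediate states record partial matches; on a mismatch, fall back to the longest reusable overlap.
With 5 states:
        a   b  
>  q0   q1  q0 
   q1   q1  q2 
   q2   q1  q3 
   q3   q1  q4 
 * q4   q4  q4 
(> = start, * = accepting)

start=q0; accept=q4; q0-a->q1; q0-b->q0; q1-a->q1; q1-b->q2; q2-a->q1; q2-b->q3; q3-a->q1; q3-b->q4; q4-a->q4; q4-b->q4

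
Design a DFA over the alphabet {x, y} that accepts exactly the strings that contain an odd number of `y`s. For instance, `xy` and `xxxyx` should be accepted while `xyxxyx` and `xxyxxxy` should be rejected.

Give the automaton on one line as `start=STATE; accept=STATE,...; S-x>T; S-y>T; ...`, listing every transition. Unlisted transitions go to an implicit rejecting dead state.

start=q0; accept=q1; q0-x>q0; q0-y>q1; q1-x>q1; q1-y>q0

Keep the running count of `y`s modulo 2: each `y` advances along the cycle q0 → q1 → q0 while other symbols loop. Accept at q1.
A 2-state machine:
        x   y  
>  q0   q0  q1 
 * q1   q1  q0 
(> = start, * = accepting)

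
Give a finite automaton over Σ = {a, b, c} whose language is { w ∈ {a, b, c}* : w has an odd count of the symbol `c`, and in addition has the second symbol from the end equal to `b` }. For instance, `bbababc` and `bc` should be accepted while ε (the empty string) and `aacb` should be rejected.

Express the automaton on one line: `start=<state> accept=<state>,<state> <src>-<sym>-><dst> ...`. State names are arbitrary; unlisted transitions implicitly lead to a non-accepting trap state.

Handle the two conditions separately and then intersect. One (2 states) tracks the count of `c`s modulo 2; the other (13 states) tracks the last 2 symbols read. Each combined state is a pair, one component from each; accept when both components accept.
22 states suffice.
          a    b    c  
>  s0     s1   s2   s3 
   s1     s4   s5   s6 
   s2     s7   s8   s9 
   s3    s10  s11  s12 
   s4     s4   s5   s6 
   s5     s7   s8   s9 
   s6    s10  s11  s12 
   s7     s4   s5   s6 
   s8     s7   s8   s9 
 * s9    s10  s11  s12 
   s10   s13  s14  s15 
   s11   s16  s17  s18 
   s12   s19  s20  s21 
   s13   s13  s14  s15 
   s14   s16  s17  s18 
   s15   s19  s20  s21 
 * s16   s13  s14  s15 
 * s17   s16  s17  s18 
   s18   s19  s20  s21 
   s19    s4   s5   s6 
   s20    s7   s8   s9 
   s21   s10  s11  s12 
(> = start, * = accepting)

start=s0 accept=s9,s16,s17 s0-a->s1 s0-b->s2 s0-c->s3 s1-a->s4 s1-b->s5 s1-c->s6 s2-a->s7 s2-b->s8 s2-c->s9 s3-a->s10 s3-b->s11 s3-c->s12 s4-a->s4 s4-b->s5 s4-c->s6 s5-a->s7 s5-b->s8 s5-c->s9 s6-a->s10 s6-b->s11 s6-c->s12 s7-a->s4 s7-b->s5 s7-c->s6 s8-a->s7 s8-b->s8 s8-c->s9 s9-a->s10 s9-b->s11 s9-c->s12 s10-a->s13 s10-b->s14 s10-c->s15 s11-a->s16 s11-b->s17 s11-c->s18 s12-a->s19 s12-b->s20 s12-c->s21 s13-a->s13 s13-b->s14 s13-c->s15 s14-a->s16 s14-b->s17 s14-c->s18 s15-a->s19 s15-b->s20 s15-c->s21 s16-a->s13 s16-b->s14 s16-c->s15 s17-a->s16 s17-b->s17 s17-c->s18 s18-a->s19 s18-b->s20 s18-c->s21 s19-a->s4 s19-b->s5 s19-c->s6 s20-a->s7 s20-b->s8 s20-c->s9 s21-a->s10 s21-b->s11 s21-c->s12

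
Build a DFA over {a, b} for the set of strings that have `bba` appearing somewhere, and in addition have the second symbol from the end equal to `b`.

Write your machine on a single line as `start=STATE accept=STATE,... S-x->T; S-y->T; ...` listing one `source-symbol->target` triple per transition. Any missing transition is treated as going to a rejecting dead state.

start=q0; accept=q7,q10; q0-a->q1; q0-b->q2; q1-a->q3; q1-b->q4; q2-a->q5; q2-b->q6; q3-a->q3; q3-b->q4; q4-a->q5; q4-b->q6; q5-a->q3; q5-b->q4; q6-a->q7; q6-b->q6; q7-a->q8; q7-b->q9; q8-a->q8; q8-b->q9; q9-a->q7; q9-b->q10; q10-a->q7; q10-b->q10

Build one automaton per condition and run them in lockstep. The first has 4 states tracking whether and how much of `bba` has been seen; the second has 7 states tracking the last 2 symbols read. A product state is a pair (one from each), accepting exactly when both do.
With 11 states:
          a    b  
>  q0     q1   q2 
   q1     q3   q4 
   q2     q5   q6 
   q3     q3   q4 
   q4     q5   q6 
   q5     q3   q4 
   q6     q7   q6 
 * q7     q8   q9 
   q8     q8   q9 
   q9     q7  q10 
 * q10    q7  q10 
(> = start, * = accepting)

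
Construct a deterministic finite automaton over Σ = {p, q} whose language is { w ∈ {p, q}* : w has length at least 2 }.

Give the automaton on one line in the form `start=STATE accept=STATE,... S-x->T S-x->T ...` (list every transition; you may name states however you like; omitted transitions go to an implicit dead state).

We only need to distinguish lengths 0, 1, …, 2, and '>2'. Chain S0 → S1 → S2 → S3 on every symbol, with S3 looping. Accepting states: {S2, S3}.
A 4-state machine:
        p   q  
>  S0   S1  S1 
   S1   S2  S2 
 * S2   S3  S3 
 * S3   S3  S3 
(> = start, * = accepting)

start=S0 accept=S2,S3 S0-p->S1 S0-q->S1 S1-p->S2 S1-q->S2 S2-p->S3 S2-q->S3 S3-p->S3 S3-q->S3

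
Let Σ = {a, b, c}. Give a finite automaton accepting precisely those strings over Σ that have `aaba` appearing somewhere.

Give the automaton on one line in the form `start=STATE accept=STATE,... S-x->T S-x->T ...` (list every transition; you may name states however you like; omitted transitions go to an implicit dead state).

start=s0 accept=s4 s0-a->s1 s0-b->s0 s0-c->s0 s1-a->s2 s1-b->s0 s1-c->s0 s2-a->s2 s2-b->s3 s2-c->s0 s3-a->s4 s3-b->s0 s3-c->s0 s4-a->s4 s4-b->s4 s4-c->s4

Track how much of `aaba` has been matched so far: state s0 is no progress, s4 is the absorbing accept state reached once `aaba` has occurred. Intermediate states record partial matches; on a mismatch, fall back to the longest reusable overlap.
With 5 states:
        a   b   c  
>  s0   s1  s0  s0 
   s1   s2  s0  s0 
   s2   s2  s3  s0 
   s3   s4  s0  s0 
 * s4   s4  s4  s4 
(> = start, * = accepting)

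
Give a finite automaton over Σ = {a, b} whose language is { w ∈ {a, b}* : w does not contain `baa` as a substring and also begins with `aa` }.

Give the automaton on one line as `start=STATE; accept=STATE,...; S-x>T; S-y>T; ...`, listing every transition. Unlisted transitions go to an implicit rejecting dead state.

Run two small machines in parallel and take their product. The first has 4 states tracking partial matches of the forbidden pattern `baa`; the second has 4 states tracking whether the input so far still matches the prefix `aa`. A product state is a pair (one from each), accepting exactly when both do. After merging equivalent states the machine shrinks.
With 6 states:
        a   b  
>  S0   S1  S2 
   S1   S3  S2 
   S2   S2  S2 
 * S3   S3  S4 
 * S4   S5  S4 
 * S5   S2  S4 
(> = start, * = accepting)

start=S0; accept=S3,S4,S5; S0-a>S1; S0-b>S2; S1-a>S3; S1-b>S2; S2-a>S2; S2-b>S2; S3-a>S3; S3-b>S4; S4-a>S5; S4-b>S4; S5-a>S2; S5-b>S4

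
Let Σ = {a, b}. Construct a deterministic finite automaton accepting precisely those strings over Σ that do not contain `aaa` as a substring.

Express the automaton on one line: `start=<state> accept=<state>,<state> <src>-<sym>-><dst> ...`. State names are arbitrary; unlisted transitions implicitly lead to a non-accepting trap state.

Track partial matches of the forbidden pattern `aaa`. State q3 is a dead state reached once `aaa` has occurred; every other state accepts. q0 means no part of `aaa` is currently matched.
With 4 states:
        a   b  
>* q0   q1  q0 
 * q1   q2  q0 
 * q2   q3  q0 
   q3   q3  q3 
(> = start, * = accepting)

start=q0 accept=q0,q1,q2 q0-a->q1 q0-b->q0 q1-a->q2 q1-b->q0 q2-a->q3 q2-b->q0 q3-a->q3 q3-b->q3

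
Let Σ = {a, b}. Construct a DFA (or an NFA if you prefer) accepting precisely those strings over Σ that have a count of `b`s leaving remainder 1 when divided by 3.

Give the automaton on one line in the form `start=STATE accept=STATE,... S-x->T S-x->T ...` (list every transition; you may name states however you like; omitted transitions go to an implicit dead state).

Keep the running count of `b`s modulo 3: each `b` advances along the cycle q0 → q1 → q2 → q0 while other symbols loop. Accept at q1.
A 3-state machine:
        a   b  
>  q0   q0  q1 
 * q1   q1  q2 
   q2   q2  q0 
(> = start, * = accepting)

start=q0 accept=q1 q0-a->q0 q0-b->q1 q1-a->q1 q1-b->q2 q2-a->q2 q2-b->q0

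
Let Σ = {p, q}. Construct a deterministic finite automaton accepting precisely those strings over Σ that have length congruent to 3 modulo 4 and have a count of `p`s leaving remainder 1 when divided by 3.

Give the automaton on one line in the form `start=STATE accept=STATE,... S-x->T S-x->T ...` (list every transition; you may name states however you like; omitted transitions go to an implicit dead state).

start=A accept=I A-p->B A-q->C B-p->D B-q->E C-p->E C-q->F D-p->G D-q->H E-p->H E-q->I F-p->I F-q->G G-p->J G-q->A H-p->A H-q->K I-p->K I-q->J J-p->L J-q->B K-p->C K-q->L L-p->F L-q->D

Handle the two conditions separately and then intersect. One (4 states) tracks the input length modulo 4; the other (3 states) tracks the count of `p`s modulo 3. Each combined state is a pair, one component from each; accept when both components accept.
With 12 states:
       p  q 
>  A   B  C 
   B   D  E 
   C   E  F 
   D   G  H 
   E   H  I 
   F   I  G 
   G   J  A 
   H   A  K 
 * I   K  J 
   J   L  B 
   K   C  L 
   L   F  D 
(> = start, * = accepting)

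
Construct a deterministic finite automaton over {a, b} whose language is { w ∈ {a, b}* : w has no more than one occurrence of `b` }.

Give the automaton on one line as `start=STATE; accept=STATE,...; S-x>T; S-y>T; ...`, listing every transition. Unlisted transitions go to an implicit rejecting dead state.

start=s0; accept=s0,s1; s0-a>s0; s0-b>s1; s1-a>s1; s1-b>s2; s2-a>s2; s2-b>s2

Count `b`s, saturating at 2: state s0 means no `b` yet, s1 means one `b` seen, s2 means more than one. Each `b` increments (capped at s2); other symbols loop. Accept from {s0, s1}.
        a   b  
>* s0   s0  s1 
 * s1   s1  s2 
   s2   s2  s2 
(> = start, * = accepting)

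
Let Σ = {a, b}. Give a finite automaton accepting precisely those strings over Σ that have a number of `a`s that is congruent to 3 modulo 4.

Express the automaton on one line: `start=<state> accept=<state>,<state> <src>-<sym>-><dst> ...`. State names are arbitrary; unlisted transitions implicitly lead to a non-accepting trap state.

start=q0 accept=q3 q0-a->q1 q0-b->q0 q1-a->q2 q1-b->q1 q2-a->q3 q2-b->q2 q3-a->q0 q3-b->q3

The only thing that matters is how many `a`s have appeared, reduced mod 4. Use one state per residue: q0 for 0, …, q3 for 3. Reading `a` moves to the next residue; anything else stays put. q3 is accepting.
        a   b  
>  q0   q1  q0 
   q1   q2  q1 
   q2   q3  q2 
 * q3   q0  q3 
(> = start, * = accepting)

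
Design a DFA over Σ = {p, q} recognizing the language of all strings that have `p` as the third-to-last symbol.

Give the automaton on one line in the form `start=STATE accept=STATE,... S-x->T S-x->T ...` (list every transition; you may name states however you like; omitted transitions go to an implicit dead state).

A DFA must remember the last 3 symbols (since which symbol is third-to-last isn't known until the input ends). Use one state per possible window of the last ≤3 symbols; accept from those whose window starts with `p`.
A 15-state machine:
       p  q 
>  A   B  C 
   B   D  E 
   C   F  G 
   D   H  I 
   E   J  K 
   F   L  M 
   G   N  O 
 * H   H  I 
 * I   J  K 
 * J   L  M 
 * K   N  O 
   L   H  I 
   M   J  K 
   N   L  M 
   O   N  O 
(> = start, * = accepting)

start=A accept=H,I,J,K A-p->B A-q->C B-p->D B-q->E C-p->F C-q->G D-p->H D-q->I E-p->J E-q->K F-p->L F-q->M G-p->N G-q->O H-p->H H-q->I I-p->J I-q->K J-p->L J-q->M K-p->N K-q->O L-p->H L-q->I M-p->J M-q->K N-p->L N-q->M O-p->N O-q->O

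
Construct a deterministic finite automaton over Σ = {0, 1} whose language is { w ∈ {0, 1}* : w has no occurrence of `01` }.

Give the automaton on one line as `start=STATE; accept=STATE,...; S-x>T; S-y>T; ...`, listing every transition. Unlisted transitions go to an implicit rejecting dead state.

start=A; accept=A,B; A-0>B; A-1>A; B-0>B; B-1>C; C-0>C; C-1>C

Track partial matches of the forbidden pattern `01`. State C is a dead state reached once `01` has occurred; every other state accepts. A means no part of `01` is currently matched.
With 3 states:
       0  1 
>* A   B  A 
 * B   B  C 
   C   C  C 
(> = start, * = accepting)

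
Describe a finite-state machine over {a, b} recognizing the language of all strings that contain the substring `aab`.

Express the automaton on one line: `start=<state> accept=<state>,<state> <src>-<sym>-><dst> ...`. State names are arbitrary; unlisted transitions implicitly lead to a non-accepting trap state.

Track how much of `aab` has been matched so far: state s0 is no progress, s3 is the absorbing accept state reached once `aab` has occurred. Intermediate states record partial matches; on a mismatch, fall back to the longest reusable overlap.
4 states suffice.
        a   b  
>  s0   s1  s0 
   s1   s2  s0 
   s2   s2  s3 
 * s3   s3  s3 
(> = start, * = accepting)

start=s0 accept=s3 s0-a->s1 s0-b->s0 s1-a->s2 s1-b->s0 s2-a->s2 s2-b->s3 s3-a->s3 s3-b->s3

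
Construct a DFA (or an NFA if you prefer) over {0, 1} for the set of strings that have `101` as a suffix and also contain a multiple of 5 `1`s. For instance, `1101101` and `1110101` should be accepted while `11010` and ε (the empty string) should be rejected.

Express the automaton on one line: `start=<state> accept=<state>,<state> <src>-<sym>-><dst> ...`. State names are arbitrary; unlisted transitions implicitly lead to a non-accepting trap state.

start=S0 accept=S7 S0-0->S0 S0-1->S1 S1-0->S1 S1-1->S2 S2-0->S2 S2-1->S3 S3-0->S3 S3-1->S4 S4-0->S5 S4-1->S0 S5-0->S6 S5-1->S7 S6-0->S6 S6-1->S0 S7-0->S0 S7-1->S1

Run two small machines in parallel and take their product. One (4 states) tracks how much of the suffix `101` has currently been matched; the other (5 states) tracks the count of `1`s modulo 5. Each combined state is a pair, one component from each; accept when both components accept. Equivalent product states are then merged.
An 8-state machine:
        0   1  
>  S0   S0  S1 
   S1   S1  S2 
   S2   S2  S3 
   S3   S3  S4 
   S4   S5  S0 
   S5   S6  S7 
   S6   S6  S0 
 * S7   S0  S1 
(> = start, * = accepting)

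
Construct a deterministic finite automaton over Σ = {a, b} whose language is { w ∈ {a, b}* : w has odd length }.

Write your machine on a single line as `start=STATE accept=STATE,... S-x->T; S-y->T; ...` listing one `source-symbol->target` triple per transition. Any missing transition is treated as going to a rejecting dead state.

Only the length mod 2 matters, so use a 2-cycle: from any state, every input symbol moves to the next state, wrapping q1 back to q0. Mark q1 accepting.
2 states suffice.
        a   b  
>  q0   q1  q1 
 * q1   q0  q0 
(> = start, * = accepting)

start=q0; accept=q1; q0-a->q1; q0-b->q1; q1-a->q0; q1-b->q0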